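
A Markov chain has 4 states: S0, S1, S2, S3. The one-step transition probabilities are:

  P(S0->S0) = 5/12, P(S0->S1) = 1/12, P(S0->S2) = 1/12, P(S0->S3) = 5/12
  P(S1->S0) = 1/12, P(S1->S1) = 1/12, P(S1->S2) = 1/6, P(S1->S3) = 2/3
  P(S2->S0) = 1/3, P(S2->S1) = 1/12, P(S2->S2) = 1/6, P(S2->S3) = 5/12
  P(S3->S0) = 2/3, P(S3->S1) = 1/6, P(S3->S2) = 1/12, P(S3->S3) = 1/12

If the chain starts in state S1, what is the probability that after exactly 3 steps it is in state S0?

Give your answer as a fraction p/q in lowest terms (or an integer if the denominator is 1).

Computing P^3 by repeated multiplication:
P^1 =
  S0: [5/12, 1/12, 1/12, 5/12]
  S1: [1/12, 1/12, 1/6, 2/3]
  S2: [1/3, 1/12, 1/6, 5/12]
  S3: [2/3, 1/6, 1/12, 1/12]
P^2 =
  S0: [35/72, 17/144, 7/72, 43/144]
  S1: [13/24, 5/36, 5/48, 31/144]
  S2: [23/48, 17/144, 5/48, 43/144]
  S3: [3/8, 13/144, 5/48, 31/72]
P^3 =
  S0: [767/1728, 187/1728, 175/1728, 599/1728]
  S1: [359/864, 175/1728, 179/1728, 41/108]
  S2: [383/864, 187/1728, 11/108, 599/1728]
  S3: [839/1728, 103/864, 43/432, 511/1728]

(P^3)[S1 -> S0] = 359/864

Answer: 359/864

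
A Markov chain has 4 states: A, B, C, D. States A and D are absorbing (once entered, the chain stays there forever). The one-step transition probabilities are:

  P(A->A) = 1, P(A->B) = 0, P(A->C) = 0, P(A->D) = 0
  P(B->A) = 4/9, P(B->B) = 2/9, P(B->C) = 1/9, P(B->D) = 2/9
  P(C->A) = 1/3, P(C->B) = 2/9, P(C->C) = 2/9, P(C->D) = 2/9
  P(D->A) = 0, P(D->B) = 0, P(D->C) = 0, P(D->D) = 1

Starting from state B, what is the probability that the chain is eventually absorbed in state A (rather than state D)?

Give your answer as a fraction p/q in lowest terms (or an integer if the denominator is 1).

Answer: 31/47

Derivation:
Let a_i = P(absorbed in A | start in state i).
Boundary conditions: a_A = 1, a_D = 0.
For each transient state i, a_i = sum_j P(i->j) * a_j:
  a_B = 4/9*a_A + 2/9*a_B + 1/9*a_C + 2/9*a_D
  a_C = 1/3*a_A + 2/9*a_B + 2/9*a_C + 2/9*a_D

Substituting a_A = 1 and a_D = 0, rearrange to (I - Q) a = r where r[i] = P(i -> A):
  [7/9, -1/9] . (a_B, a_C) = 4/9
  [-2/9, 7/9] . (a_B, a_C) = 1/3

Solving yields:
  a_B = 31/47
  a_C = 29/47

Starting state is B, so the absorption probability is a_B = 31/47.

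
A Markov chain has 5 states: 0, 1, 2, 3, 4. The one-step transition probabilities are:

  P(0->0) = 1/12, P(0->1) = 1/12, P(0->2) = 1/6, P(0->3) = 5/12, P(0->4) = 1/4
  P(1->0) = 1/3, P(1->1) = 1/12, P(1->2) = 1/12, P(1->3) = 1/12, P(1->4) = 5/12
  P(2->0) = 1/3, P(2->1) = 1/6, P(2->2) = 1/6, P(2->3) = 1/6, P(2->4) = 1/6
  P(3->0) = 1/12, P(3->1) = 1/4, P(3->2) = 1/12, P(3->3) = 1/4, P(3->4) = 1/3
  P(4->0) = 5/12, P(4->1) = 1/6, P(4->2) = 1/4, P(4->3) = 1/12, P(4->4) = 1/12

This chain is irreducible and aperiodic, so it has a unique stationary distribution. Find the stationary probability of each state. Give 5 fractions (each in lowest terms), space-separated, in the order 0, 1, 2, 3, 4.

The stationary distribution satisfies pi = pi * P, i.e.:
  pi_0 = 1/12*pi_0 + 1/3*pi_1 + 1/3*pi_2 + 1/12*pi_3 + 5/12*pi_4
  pi_1 = 1/12*pi_0 + 1/12*pi_1 + 1/6*pi_2 + 1/4*pi_3 + 1/6*pi_4
  pi_2 = 1/6*pi_0 + 1/12*pi_1 + 1/6*pi_2 + 1/12*pi_3 + 1/4*pi_4
  pi_3 = 5/12*pi_0 + 1/12*pi_1 + 1/6*pi_2 + 1/4*pi_3 + 1/12*pi_4
  pi_4 = 1/4*pi_0 + 5/12*pi_1 + 1/6*pi_2 + 1/3*pi_3 + 1/12*pi_4
with normalization: pi_0 + pi_1 + pi_2 + pi_3 + pi_4 = 1.

Using the first 4 balance equations plus normalization, the linear system A*pi = b is:
  [-11/12, 1/3, 1/3, 1/12, 5/12] . pi = 0
  [1/12, -11/12, 1/6, 1/4, 1/6] . pi = 0
  [1/6, 1/12, -5/6, 1/12, 1/4] . pi = 0
  [5/12, 1/12, 1/6, -3/4, 1/12] . pi = 0
  [1, 1, 1, 1, 1] . pi = 1

Solving yields:
  pi_0 = 7172/29845
  pi_1 = 4526/29845
  pi_2 = 4667/29845
  pi_3 = 1264/5969
  pi_4 = 1432/5969

Verification (pi * P):
  7172/29845*1/12 + 4526/29845*1/3 + 4667/29845*1/3 + 1264/5969*1/12 + 1432/5969*5/12 = 7172/29845 = pi_0  (ok)
  7172/29845*1/12 + 4526/29845*1/12 + 4667/29845*1/6 + 1264/5969*1/4 + 1432/5969*1/6 = 4526/29845 = pi_1  (ok)
  7172/29845*1/6 + 4526/29845*1/12 + 4667/29845*1/6 + 1264/5969*1/12 + 1432/5969*1/4 = 4667/29845 = pi_2  (ok)
  7172/29845*5/12 + 4526/29845*1/12 + 4667/29845*1/6 + 1264/5969*1/4 + 1432/5969*1/12 = 1264/5969 = pi_3  (ok)
  7172/29845*1/4 + 4526/29845*5/12 + 4667/29845*1/6 + 1264/5969*1/3 + 1432/5969*1/12 = 1432/5969 = pi_4  (ok)

Answer: 7172/29845 4526/29845 4667/29845 1264/5969 1432/5969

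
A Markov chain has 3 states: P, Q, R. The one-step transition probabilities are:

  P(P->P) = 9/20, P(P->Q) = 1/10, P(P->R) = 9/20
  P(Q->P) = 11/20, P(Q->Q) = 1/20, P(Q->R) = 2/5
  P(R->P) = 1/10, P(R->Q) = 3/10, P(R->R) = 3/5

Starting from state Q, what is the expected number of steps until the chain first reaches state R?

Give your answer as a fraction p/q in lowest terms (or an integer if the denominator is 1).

Let h_i = expected steps to first reach R from state i.
Boundary: h_R = 0.
First-step equations for the other states:
  h_P = 1 + 9/20*h_P + 1/10*h_Q + 9/20*h_R
  h_Q = 1 + 11/20*h_P + 1/20*h_Q + 2/5*h_R

Substituting h_R = 0 and rearranging gives the linear system (I - Q) h = 1:
  [11/20, -1/10] . (h_P, h_Q) = 1
  [-11/20, 19/20] . (h_P, h_Q) = 1

Solving yields:
  h_P = 420/187
  h_Q = 40/17

Starting state is Q, so the expected hitting time is h_Q = 40/17.

Answer: 40/17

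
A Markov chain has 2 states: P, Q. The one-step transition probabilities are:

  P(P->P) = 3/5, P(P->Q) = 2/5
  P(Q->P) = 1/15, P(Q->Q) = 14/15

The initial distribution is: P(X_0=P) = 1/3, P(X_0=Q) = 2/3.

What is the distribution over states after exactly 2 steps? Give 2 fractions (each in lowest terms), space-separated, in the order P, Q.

Propagating the distribution step by step (d_{t+1} = d_t * P):
d_0 = (P=1/3, Q=2/3)
  d_1[P] = 1/3*3/5 + 2/3*1/15 = 11/45
  d_1[Q] = 1/3*2/5 + 2/3*14/15 = 34/45
d_1 = (P=11/45, Q=34/45)
  d_2[P] = 11/45*3/5 + 34/45*1/15 = 133/675
  d_2[Q] = 11/45*2/5 + 34/45*14/15 = 542/675
d_2 = (P=133/675, Q=542/675)

Answer: 133/675 542/675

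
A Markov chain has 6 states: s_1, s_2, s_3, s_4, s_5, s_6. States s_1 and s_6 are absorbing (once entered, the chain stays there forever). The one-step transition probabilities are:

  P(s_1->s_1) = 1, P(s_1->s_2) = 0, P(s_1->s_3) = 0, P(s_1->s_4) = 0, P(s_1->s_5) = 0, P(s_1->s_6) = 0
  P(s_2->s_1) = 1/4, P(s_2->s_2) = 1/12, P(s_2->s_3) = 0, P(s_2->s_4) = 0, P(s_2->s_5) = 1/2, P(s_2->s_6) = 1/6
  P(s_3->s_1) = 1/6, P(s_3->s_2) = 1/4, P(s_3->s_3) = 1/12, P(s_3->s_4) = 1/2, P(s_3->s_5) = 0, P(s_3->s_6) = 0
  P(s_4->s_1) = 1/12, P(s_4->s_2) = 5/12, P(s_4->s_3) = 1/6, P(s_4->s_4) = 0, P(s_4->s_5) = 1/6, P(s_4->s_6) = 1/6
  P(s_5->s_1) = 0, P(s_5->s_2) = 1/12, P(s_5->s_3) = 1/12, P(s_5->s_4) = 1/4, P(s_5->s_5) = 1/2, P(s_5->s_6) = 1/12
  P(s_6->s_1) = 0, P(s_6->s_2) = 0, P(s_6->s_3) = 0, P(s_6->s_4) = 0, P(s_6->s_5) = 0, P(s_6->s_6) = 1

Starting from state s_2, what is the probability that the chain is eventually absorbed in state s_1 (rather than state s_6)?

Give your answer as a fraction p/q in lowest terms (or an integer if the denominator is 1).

Let a_i = P(absorbed in s_1 | start in state i).
Boundary conditions: a_s_1 = 1, a_s_6 = 0.
For each transient state i, a_i = sum_j P(i->j) * a_j:
  a_s_2 = 1/4*a_s_1 + 1/12*a_s_2 + 0*a_s_3 + 0*a_s_4 + 1/2*a_s_5 + 1/6*a_s_6
  a_s_3 = 1/6*a_s_1 + 1/4*a_s_2 + 1/12*a_s_3 + 1/2*a_s_4 + 0*a_s_5 + 0*a_s_6
  a_s_4 = 1/12*a_s_1 + 5/12*a_s_2 + 1/6*a_s_3 + 0*a_s_4 + 1/6*a_s_5 + 1/6*a_s_6
  a_s_5 = 0*a_s_1 + 1/12*a_s_2 + 1/12*a_s_3 + 1/4*a_s_4 + 1/2*a_s_5 + 1/12*a_s_6

Substituting a_s_1 = 1 and a_s_6 = 0, rearrange to (I - Q) a = r where r[i] = P(i -> s_1):
  [11/12, 0, 0, -1/2] . (a_s_2, a_s_3, a_s_4, a_s_5) = 1/4
  [-1/4, 11/12, -1/2, 0] . (a_s_2, a_s_3, a_s_4, a_s_5) = 1/6
  [-5/12, -1/6, 1, -1/6] . (a_s_2, a_s_3, a_s_4, a_s_5) = 1/12
  [-1/12, -1/12, -1/4, 1/2] . (a_s_2, a_s_3, a_s_4, a_s_5) = 0

Solving yields:
  a_s_2 = 99/202
  a_s_3 = 113/202
  a_s_4 = 271/606
  a_s_5 = 161/404

Starting state is s_2, so the absorption probability is a_s_2 = 99/202.

Answer: 99/202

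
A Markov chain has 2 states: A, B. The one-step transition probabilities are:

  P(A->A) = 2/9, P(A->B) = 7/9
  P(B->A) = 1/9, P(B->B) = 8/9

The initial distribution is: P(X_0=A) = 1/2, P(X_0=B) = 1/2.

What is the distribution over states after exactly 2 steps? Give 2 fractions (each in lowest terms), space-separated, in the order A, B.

Answer: 7/54 47/54

Derivation:
Propagating the distribution step by step (d_{t+1} = d_t * P):
d_0 = (A=1/2, B=1/2)
  d_1[A] = 1/2*2/9 + 1/2*1/9 = 1/6
  d_1[B] = 1/2*7/9 + 1/2*8/9 = 5/6
d_1 = (A=1/6, B=5/6)
  d_2[A] = 1/6*2/9 + 5/6*1/9 = 7/54
  d_2[B] = 1/6*7/9 + 5/6*8/9 = 47/54
d_2 = (A=7/54, B=47/54)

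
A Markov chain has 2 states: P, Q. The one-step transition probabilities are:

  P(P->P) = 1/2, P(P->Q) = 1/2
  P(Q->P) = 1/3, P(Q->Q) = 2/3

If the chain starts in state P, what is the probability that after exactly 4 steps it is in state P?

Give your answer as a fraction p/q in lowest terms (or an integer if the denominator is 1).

Answer: 173/432

Derivation:
Computing P^4 by repeated multiplication:
P^1 =
  P: [1/2, 1/2]
  Q: [1/3, 2/3]
P^2 =
  P: [5/12, 7/12]
  Q: [7/18, 11/18]
P^3 =
  P: [29/72, 43/72]
  Q: [43/108, 65/108]
P^4 =
  P: [173/432, 259/432]
  Q: [259/648, 389/648]

(P^4)[P -> P] = 173/432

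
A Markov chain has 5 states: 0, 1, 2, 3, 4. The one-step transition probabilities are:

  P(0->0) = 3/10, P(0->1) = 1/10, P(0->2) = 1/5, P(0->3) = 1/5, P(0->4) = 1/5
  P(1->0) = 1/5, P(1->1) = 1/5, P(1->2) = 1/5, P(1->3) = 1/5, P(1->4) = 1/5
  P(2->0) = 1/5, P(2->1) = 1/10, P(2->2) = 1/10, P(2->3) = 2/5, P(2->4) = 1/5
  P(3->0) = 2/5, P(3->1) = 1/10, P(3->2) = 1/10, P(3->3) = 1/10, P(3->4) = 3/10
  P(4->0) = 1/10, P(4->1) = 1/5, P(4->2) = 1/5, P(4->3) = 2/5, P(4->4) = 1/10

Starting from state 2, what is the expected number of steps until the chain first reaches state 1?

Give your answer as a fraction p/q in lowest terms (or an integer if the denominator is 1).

Answer: 13290/1603

Derivation:
Let h_i = expected steps to first reach 1 from state i.
Boundary: h_1 = 0.
First-step equations for the other states:
  h_0 = 1 + 3/10*h_0 + 1/10*h_1 + 1/5*h_2 + 1/5*h_3 + 1/5*h_4
  h_2 = 1 + 1/5*h_0 + 1/10*h_1 + 1/10*h_2 + 2/5*h_3 + 1/5*h_4
  h_3 = 1 + 2/5*h_0 + 1/10*h_1 + 1/10*h_2 + 1/10*h_3 + 3/10*h_4
  h_4 = 1 + 1/10*h_0 + 1/5*h_1 + 1/5*h_2 + 2/5*h_3 + 1/10*h_4

Substituting h_1 = 0 and rearranging gives the linear system (I - Q) h = 1:
  [7/10, -1/5, -1/5, -1/5] . (h_0, h_2, h_3, h_4) = 1
  [-1/5, 9/10, -2/5, -1/5] . (h_0, h_2, h_3, h_4) = 1
  [-2/5, -1/10, 9/10, -3/10] . (h_0, h_2, h_3, h_4) = 1
  [-1/10, -1/5, -2/5, 9/10] . (h_0, h_2, h_3, h_4) = 1

Solving yields:
  h_0 = 13310/1603
  h_2 = 13290/1603
  h_3 = 13200/1603
  h_4 = 12080/1603

Starting state is 2, so the expected hitting time is h_2 = 13290/1603.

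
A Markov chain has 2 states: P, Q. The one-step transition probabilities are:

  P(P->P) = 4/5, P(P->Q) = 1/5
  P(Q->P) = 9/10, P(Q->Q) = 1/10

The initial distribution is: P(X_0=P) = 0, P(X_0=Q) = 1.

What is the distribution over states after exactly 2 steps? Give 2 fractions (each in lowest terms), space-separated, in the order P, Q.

Answer: 81/100 19/100

Derivation:
Propagating the distribution step by step (d_{t+1} = d_t * P):
d_0 = (P=0, Q=1)
  d_1[P] = 0*4/5 + 1*9/10 = 9/10
  d_1[Q] = 0*1/5 + 1*1/10 = 1/10
d_1 = (P=9/10, Q=1/10)
  d_2[P] = 9/10*4/5 + 1/10*9/10 = 81/100
  d_2[Q] = 9/10*1/5 + 1/10*1/10 = 19/100
d_2 = (P=81/100, Q=19/100)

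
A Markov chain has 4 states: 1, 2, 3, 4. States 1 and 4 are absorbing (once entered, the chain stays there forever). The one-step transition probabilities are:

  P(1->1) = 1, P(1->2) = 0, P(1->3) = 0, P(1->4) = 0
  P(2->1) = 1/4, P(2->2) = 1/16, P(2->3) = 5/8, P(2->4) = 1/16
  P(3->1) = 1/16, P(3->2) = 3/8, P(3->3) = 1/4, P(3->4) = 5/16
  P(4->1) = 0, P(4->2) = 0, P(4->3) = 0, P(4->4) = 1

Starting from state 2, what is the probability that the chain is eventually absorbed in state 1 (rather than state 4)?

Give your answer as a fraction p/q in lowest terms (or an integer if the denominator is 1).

Answer: 29/60

Derivation:
Let a_i = P(absorbed in 1 | start in state i).
Boundary conditions: a_1 = 1, a_4 = 0.
For each transient state i, a_i = sum_j P(i->j) * a_j:
  a_2 = 1/4*a_1 + 1/16*a_2 + 5/8*a_3 + 1/16*a_4
  a_3 = 1/16*a_1 + 3/8*a_2 + 1/4*a_3 + 5/16*a_4

Substituting a_1 = 1 and a_4 = 0, rearrange to (I - Q) a = r where r[i] = P(i -> 1):
  [15/16, -5/8] . (a_2, a_3) = 1/4
  [-3/8, 3/4] . (a_2, a_3) = 1/16

Solving yields:
  a_2 = 29/60
  a_3 = 13/40

Starting state is 2, so the absorption probability is a_2 = 29/60.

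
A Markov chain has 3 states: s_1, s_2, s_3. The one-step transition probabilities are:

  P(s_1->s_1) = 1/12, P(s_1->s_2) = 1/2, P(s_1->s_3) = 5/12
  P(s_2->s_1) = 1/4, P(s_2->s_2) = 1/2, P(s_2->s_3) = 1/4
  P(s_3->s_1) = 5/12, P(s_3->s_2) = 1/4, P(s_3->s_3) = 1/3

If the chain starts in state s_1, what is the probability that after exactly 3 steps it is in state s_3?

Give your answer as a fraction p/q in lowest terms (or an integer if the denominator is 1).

Answer: 563/1728

Derivation:
Computing P^3 by repeated multiplication:
P^1 =
  s_1: [1/12, 1/2, 5/12]
  s_2: [1/4, 1/2, 1/4]
  s_3: [5/12, 1/4, 1/3]
P^2 =
  s_1: [11/36, 19/48, 43/144]
  s_2: [1/4, 7/16, 5/16]
  s_3: [17/72, 5/12, 25/72]
P^3 =
  s_1: [215/864, 245/576, 563/1728]
  s_2: [25/96, 27/64, 61/192]
  s_3: [29/108, 119/288, 275/864]

(P^3)[s_1 -> s_3] = 563/1728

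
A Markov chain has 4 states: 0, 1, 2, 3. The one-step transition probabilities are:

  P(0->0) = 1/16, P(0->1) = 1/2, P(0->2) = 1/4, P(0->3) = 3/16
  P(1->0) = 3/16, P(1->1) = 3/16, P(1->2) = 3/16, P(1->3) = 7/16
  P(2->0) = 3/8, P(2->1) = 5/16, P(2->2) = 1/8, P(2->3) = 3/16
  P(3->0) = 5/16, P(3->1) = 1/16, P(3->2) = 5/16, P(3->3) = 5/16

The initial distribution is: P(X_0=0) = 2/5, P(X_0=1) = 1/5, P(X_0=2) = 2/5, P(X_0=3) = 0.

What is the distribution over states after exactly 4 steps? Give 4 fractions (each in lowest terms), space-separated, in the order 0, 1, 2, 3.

Propagating the distribution step by step (d_{t+1} = d_t * P):
d_0 = (0=2/5, 1=1/5, 2=2/5, 3=0)
  d_1[0] = 2/5*1/16 + 1/5*3/16 + 2/5*3/8 + 0*5/16 = 17/80
  d_1[1] = 2/5*1/2 + 1/5*3/16 + 2/5*5/16 + 0*1/16 = 29/80
  d_1[2] = 2/5*1/4 + 1/5*3/16 + 2/5*1/8 + 0*5/16 = 3/16
  d_1[3] = 2/5*3/16 + 1/5*7/16 + 2/5*3/16 + 0*5/16 = 19/80
d_1 = (0=17/80, 1=29/80, 2=3/16, 3=19/80)
  d_2[0] = 17/80*1/16 + 29/80*3/16 + 3/16*3/8 + 19/80*5/16 = 289/1280
  d_2[1] = 17/80*1/2 + 29/80*3/16 + 3/16*5/16 + 19/80*1/16 = 317/1280
  d_2[2] = 17/80*1/4 + 29/80*3/16 + 3/16*1/8 + 19/80*5/16 = 7/32
  d_2[3] = 17/80*3/16 + 29/80*7/16 + 3/16*3/16 + 19/80*5/16 = 197/640
d_2 = (0=289/1280, 1=317/1280, 2=7/32, 3=197/640)
  d_3[0] = 289/1280*1/16 + 317/1280*3/16 + 7/32*3/8 + 197/640*5/16 = 489/2048
  d_3[1] = 289/1280*1/2 + 317/1280*3/16 + 7/32*5/16 + 197/640*1/16 = 5057/20480
  d_3[2] = 289/1280*1/4 + 317/1280*3/16 + 7/32*1/8 + 197/640*5/16 = 4637/20480
  d_3[3] = 289/1280*3/16 + 317/1280*7/16 + 7/32*3/16 + 197/640*5/16 = 737/2560
d_3 = (0=489/2048, 1=5057/20480, 2=4637/20480, 3=737/2560)
  d_4[0] = 489/2048*1/16 + 5057/20480*3/16 + 4637/20480*3/8 + 737/2560*5/16 = 77363/327680
  d_4[1] = 489/2048*1/2 + 5057/20480*3/16 + 4637/20480*5/16 + 737/2560*1/16 = 20843/81920
  d_4[2] = 489/2048*1/4 + 5057/20480*3/16 + 4637/20480*1/8 + 737/2560*5/16 = 14697/65536
  d_4[3] = 489/2048*3/16 + 5057/20480*7/16 + 4637/20480*3/16 + 737/2560*5/16 = 4673/16384
d_4 = (0=77363/327680, 1=20843/81920, 2=14697/65536, 3=4673/16384)

Answer: 77363/327680 20843/81920 14697/65536 4673/16384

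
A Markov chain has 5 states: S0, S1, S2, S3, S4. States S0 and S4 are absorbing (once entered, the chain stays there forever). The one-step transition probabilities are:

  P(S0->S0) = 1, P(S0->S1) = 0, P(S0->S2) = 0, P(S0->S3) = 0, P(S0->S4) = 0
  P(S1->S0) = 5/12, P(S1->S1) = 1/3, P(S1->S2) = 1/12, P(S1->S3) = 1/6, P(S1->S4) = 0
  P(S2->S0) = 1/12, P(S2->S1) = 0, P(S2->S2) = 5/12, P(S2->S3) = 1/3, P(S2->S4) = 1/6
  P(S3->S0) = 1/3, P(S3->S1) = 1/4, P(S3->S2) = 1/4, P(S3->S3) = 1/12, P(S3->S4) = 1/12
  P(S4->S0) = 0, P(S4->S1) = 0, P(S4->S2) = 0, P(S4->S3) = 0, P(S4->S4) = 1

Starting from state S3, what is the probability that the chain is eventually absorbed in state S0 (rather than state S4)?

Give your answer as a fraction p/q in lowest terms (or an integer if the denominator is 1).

Let a_i = P(absorbed in S0 | start in state i).
Boundary conditions: a_S0 = 1, a_S4 = 0.
For each transient state i, a_i = sum_j P(i->j) * a_j:
  a_S1 = 5/12*a_S0 + 1/3*a_S1 + 1/12*a_S2 + 1/6*a_S3 + 0*a_S4
  a_S2 = 1/12*a_S0 + 0*a_S1 + 5/12*a_S2 + 1/3*a_S3 + 1/6*a_S4
  a_S3 = 1/3*a_S0 + 1/4*a_S1 + 1/4*a_S2 + 1/12*a_S3 + 1/12*a_S4

Substituting a_S0 = 1 and a_S4 = 0, rearrange to (I - Q) a = r where r[i] = P(i -> S0):
  [2/3, -1/12, -1/6] . (a_S1, a_S2, a_S3) = 5/12
  [0, 7/12, -1/3] . (a_S1, a_S2, a_S3) = 1/12
  [-1/4, -1/4, 11/12] . (a_S1, a_S2, a_S3) = 1/3

Solving yields:
  a_S1 = 207/233
  a_S2 = 135/233
  a_S3 = 178/233

Starting state is S3, so the absorption probability is a_S3 = 178/233.

Answer: 178/233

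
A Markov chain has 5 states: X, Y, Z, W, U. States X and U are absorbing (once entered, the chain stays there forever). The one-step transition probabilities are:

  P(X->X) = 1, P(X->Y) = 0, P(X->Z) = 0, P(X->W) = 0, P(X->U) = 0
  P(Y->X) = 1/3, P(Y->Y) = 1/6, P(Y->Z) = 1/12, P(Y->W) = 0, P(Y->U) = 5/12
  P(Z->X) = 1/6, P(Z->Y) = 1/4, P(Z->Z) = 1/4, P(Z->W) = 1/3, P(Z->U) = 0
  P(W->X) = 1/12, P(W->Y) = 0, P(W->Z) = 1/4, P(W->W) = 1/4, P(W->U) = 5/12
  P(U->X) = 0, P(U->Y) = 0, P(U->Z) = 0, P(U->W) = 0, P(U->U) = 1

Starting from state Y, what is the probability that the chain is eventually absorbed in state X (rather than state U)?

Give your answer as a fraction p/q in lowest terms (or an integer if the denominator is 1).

Answer: 298/663

Derivation:
Let a_i = P(absorbed in X | start in state i).
Boundary conditions: a_X = 1, a_U = 0.
For each transient state i, a_i = sum_j P(i->j) * a_j:
  a_Y = 1/3*a_X + 1/6*a_Y + 1/12*a_Z + 0*a_W + 5/12*a_U
  a_Z = 1/6*a_X + 1/4*a_Y + 1/4*a_Z + 1/3*a_W + 0*a_U
  a_W = 1/12*a_X + 0*a_Y + 1/4*a_Z + 1/4*a_W + 5/12*a_U

Substituting a_X = 1 and a_U = 0, rearrange to (I - Q) a = r where r[i] = P(i -> X):
  [5/6, -1/12, 0] . (a_Y, a_Z, a_W) = 1/3
  [-1/4, 3/4, -1/3] . (a_Y, a_Z, a_W) = 1/6
  [0, -1/4, 3/4] . (a_Y, a_Z, a_W) = 1/12

Solving yields:
  a_Y = 298/663
  a_Z = 328/663
  a_W = 61/221

Starting state is Y, so the absorption probability is a_Y = 298/663.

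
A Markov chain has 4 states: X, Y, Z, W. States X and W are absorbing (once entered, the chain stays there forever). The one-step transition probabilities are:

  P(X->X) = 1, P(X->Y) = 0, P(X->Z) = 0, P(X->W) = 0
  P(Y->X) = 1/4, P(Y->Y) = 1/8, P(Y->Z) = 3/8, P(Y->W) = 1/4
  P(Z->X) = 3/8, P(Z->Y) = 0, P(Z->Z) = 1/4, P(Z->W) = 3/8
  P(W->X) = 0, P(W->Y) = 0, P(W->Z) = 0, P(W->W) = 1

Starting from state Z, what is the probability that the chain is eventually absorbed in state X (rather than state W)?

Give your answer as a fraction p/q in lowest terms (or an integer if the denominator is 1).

Let a_i = P(absorbed in X | start in state i).
Boundary conditions: a_X = 1, a_W = 0.
For each transient state i, a_i = sum_j P(i->j) * a_j:
  a_Y = 1/4*a_X + 1/8*a_Y + 3/8*a_Z + 1/4*a_W
  a_Z = 3/8*a_X + 0*a_Y + 1/4*a_Z + 3/8*a_W

Substituting a_X = 1 and a_W = 0, rearrange to (I - Q) a = r where r[i] = P(i -> X):
  [7/8, -3/8] . (a_Y, a_Z) = 1/4
  [0, 3/4] . (a_Y, a_Z) = 3/8

Solving yields:
  a_Y = 1/2
  a_Z = 1/2

Starting state is Z, so the absorption probability is a_Z = 1/2.

Answer: 1/2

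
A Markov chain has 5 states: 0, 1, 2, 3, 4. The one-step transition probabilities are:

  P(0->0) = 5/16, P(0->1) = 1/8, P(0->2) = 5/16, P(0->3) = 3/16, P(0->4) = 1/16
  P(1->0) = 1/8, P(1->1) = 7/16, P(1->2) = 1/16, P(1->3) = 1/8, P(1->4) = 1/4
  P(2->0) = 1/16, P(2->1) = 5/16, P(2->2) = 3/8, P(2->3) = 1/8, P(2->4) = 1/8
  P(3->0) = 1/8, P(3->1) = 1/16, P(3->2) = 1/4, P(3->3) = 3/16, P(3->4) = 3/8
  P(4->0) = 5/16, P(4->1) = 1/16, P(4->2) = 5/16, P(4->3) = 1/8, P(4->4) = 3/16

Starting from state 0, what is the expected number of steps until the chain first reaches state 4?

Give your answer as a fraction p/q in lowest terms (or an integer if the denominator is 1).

Let h_i = expected steps to first reach 4 from state i.
Boundary: h_4 = 0.
First-step equations for the other states:
  h_0 = 1 + 5/16*h_0 + 1/8*h_1 + 5/16*h_2 + 3/16*h_3 + 1/16*h_4
  h_1 = 1 + 1/8*h_0 + 7/16*h_1 + 1/16*h_2 + 1/8*h_3 + 1/4*h_4
  h_2 = 1 + 1/16*h_0 + 5/16*h_1 + 3/8*h_2 + 1/8*h_3 + 1/8*h_4
  h_3 = 1 + 1/8*h_0 + 1/16*h_1 + 1/4*h_2 + 3/16*h_3 + 3/8*h_4

Substituting h_4 = 0 and rearranging gives the linear system (I - Q) h = 1:
  [11/16, -1/8, -5/16, -3/16] . (h_0, h_1, h_2, h_3) = 1
  [-1/8, 9/16, -1/16, -1/8] . (h_0, h_1, h_2, h_3) = 1
  [-1/16, -5/16, 5/8, -1/8] . (h_0, h_1, h_2, h_3) = 1
  [-1/8, -1/16, -1/4, 13/16] . (h_0, h_1, h_2, h_3) = 1

Solving yields:
  h_0 = 44912/7737
  h_1 = 11776/2579
  h_2 = 40880/7737
  h_3 = 10576/2579

Starting state is 0, so the expected hitting time is h_0 = 44912/7737.

Answer: 44912/7737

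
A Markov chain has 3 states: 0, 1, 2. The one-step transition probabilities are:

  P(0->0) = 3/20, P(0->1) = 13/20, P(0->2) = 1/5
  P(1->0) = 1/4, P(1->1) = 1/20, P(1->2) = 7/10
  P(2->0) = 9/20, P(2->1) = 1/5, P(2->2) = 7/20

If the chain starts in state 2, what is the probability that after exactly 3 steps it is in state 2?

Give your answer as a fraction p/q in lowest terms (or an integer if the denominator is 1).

Answer: 3513/8000

Derivation:
Computing P^3 by repeated multiplication:
P^1 =
  0: [3/20, 13/20, 1/5]
  1: [1/4, 1/20, 7/10]
  2: [9/20, 1/5, 7/20]
P^2 =
  0: [11/40, 17/100, 111/200]
  1: [73/200, 61/200, 33/100]
  2: [11/40, 149/400, 141/400]
P^3 =
  0: [667/2000, 1193/4000, 1473/4000]
  1: [559/2000, 637/2000, 201/500]
  2: [293/1000, 2143/8000, 3513/8000]

(P^3)[2 -> 2] = 3513/8000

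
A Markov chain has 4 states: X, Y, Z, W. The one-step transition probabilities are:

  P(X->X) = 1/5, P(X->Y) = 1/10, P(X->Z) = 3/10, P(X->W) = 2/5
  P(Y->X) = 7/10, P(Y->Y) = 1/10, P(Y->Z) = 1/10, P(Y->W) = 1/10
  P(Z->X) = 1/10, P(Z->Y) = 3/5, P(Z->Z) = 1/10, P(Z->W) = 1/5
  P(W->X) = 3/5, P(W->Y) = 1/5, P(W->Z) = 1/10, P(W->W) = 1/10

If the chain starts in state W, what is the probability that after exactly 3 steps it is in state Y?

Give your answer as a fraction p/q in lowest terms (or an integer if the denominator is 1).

Answer: 239/1000

Derivation:
Computing P^3 by repeated multiplication:
P^1 =
  X: [1/5, 1/10, 3/10, 2/5]
  Y: [7/10, 1/10, 1/10, 1/10]
  Z: [1/10, 3/5, 1/10, 1/5]
  W: [3/5, 1/5, 1/10, 1/10]
P^2 =
  X: [19/50, 29/100, 7/50, 19/100]
  Y: [7/25, 4/25, 6/25, 8/25]
  Z: [57/100, 17/100, 3/25, 7/50]
  W: [33/100, 4/25, 11/50, 29/100]
P^3 =
  X: [407/1000, 189/1000, 22/125, 57/250]
  Y: [48/125, 63/250, 39/250, 26/125]
  Z: [329/1000, 87/500, 107/500, 283/1000]
  W: [187/500, 239/1000, 83/500, 221/1000]

(P^3)[W -> Y] = 239/1000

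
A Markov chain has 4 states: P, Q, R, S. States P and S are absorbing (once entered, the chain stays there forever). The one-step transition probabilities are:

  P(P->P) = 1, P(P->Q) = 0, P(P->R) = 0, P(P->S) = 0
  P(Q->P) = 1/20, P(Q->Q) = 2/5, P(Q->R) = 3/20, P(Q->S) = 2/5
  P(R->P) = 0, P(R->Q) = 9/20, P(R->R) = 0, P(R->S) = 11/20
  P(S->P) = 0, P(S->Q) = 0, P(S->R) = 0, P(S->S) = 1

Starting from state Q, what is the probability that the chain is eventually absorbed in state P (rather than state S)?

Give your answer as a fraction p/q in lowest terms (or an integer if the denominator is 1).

Answer: 20/213

Derivation:
Let a_i = P(absorbed in P | start in state i).
Boundary conditions: a_P = 1, a_S = 0.
For each transient state i, a_i = sum_j P(i->j) * a_j:
  a_Q = 1/20*a_P + 2/5*a_Q + 3/20*a_R + 2/5*a_S
  a_R = 0*a_P + 9/20*a_Q + 0*a_R + 11/20*a_S

Substituting a_P = 1 and a_S = 0, rearrange to (I - Q) a = r where r[i] = P(i -> P):
  [3/5, -3/20] . (a_Q, a_R) = 1/20
  [-9/20, 1] . (a_Q, a_R) = 0

Solving yields:
  a_Q = 20/213
  a_R = 3/71

Starting state is Q, so the absorption probability is a_Q = 20/213.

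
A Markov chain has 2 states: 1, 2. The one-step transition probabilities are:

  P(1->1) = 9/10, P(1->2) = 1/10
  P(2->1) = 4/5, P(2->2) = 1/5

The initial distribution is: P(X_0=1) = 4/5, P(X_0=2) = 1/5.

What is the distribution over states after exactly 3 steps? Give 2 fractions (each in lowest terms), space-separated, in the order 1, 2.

Propagating the distribution step by step (d_{t+1} = d_t * P):
d_0 = (1=4/5, 2=1/5)
  d_1[1] = 4/5*9/10 + 1/5*4/5 = 22/25
  d_1[2] = 4/5*1/10 + 1/5*1/5 = 3/25
d_1 = (1=22/25, 2=3/25)
  d_2[1] = 22/25*9/10 + 3/25*4/5 = 111/125
  d_2[2] = 22/25*1/10 + 3/25*1/5 = 14/125
d_2 = (1=111/125, 2=14/125)
  d_3[1] = 111/125*9/10 + 14/125*4/5 = 1111/1250
  d_3[2] = 111/125*1/10 + 14/125*1/5 = 139/1250
d_3 = (1=1111/1250, 2=139/1250)

Answer: 1111/1250 139/1250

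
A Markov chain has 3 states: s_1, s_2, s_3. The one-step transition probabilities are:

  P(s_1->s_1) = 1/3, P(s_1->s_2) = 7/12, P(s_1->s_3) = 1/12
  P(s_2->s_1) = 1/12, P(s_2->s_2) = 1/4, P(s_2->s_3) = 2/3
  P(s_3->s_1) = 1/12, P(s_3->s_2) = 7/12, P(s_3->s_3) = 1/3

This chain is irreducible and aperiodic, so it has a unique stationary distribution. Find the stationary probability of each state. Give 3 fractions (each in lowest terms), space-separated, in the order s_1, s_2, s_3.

Answer: 1/9 7/16 65/144

Derivation:
The stationary distribution satisfies pi = pi * P, i.e.:
  pi_s_1 = 1/3*pi_s_1 + 1/12*pi_s_2 + 1/12*pi_s_3
  pi_s_2 = 7/12*pi_s_1 + 1/4*pi_s_2 + 7/12*pi_s_3
  pi_s_3 = 1/12*pi_s_1 + 2/3*pi_s_2 + 1/3*pi_s_3
with normalization: pi_s_1 + pi_s_2 + pi_s_3 = 1.

Using the first 2 balance equations plus normalization, the linear system A*pi = b is:
  [-2/3, 1/12, 1/12] . pi = 0
  [7/12, -3/4, 7/12] . pi = 0
  [1, 1, 1] . pi = 1

Solving yields:
  pi_s_1 = 1/9
  pi_s_2 = 7/16
  pi_s_3 = 65/144

Verification (pi * P):
  1/9*1/3 + 7/16*1/12 + 65/144*1/12 = 1/9 = pi_s_1  (ok)
  1/9*7/12 + 7/16*1/4 + 65/144*7/12 = 7/16 = pi_s_2  (ok)
  1/9*1/12 + 7/16*2/3 + 65/144*1/3 = 65/144 = pi_s_3  (ok)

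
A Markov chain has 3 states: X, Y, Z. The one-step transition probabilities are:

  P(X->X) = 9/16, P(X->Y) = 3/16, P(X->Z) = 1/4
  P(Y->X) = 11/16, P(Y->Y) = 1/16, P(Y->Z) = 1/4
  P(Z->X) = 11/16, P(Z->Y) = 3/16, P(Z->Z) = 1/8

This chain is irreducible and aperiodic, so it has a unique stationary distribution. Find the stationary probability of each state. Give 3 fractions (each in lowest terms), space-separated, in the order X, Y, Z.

Answer: 11/18 1/6 2/9

Derivation:
The stationary distribution satisfies pi = pi * P, i.e.:
  pi_X = 9/16*pi_X + 11/16*pi_Y + 11/16*pi_Z
  pi_Y = 3/16*pi_X + 1/16*pi_Y + 3/16*pi_Z
  pi_Z = 1/4*pi_X + 1/4*pi_Y + 1/8*pi_Z
with normalization: pi_X + pi_Y + pi_Z = 1.

Using the first 2 balance equations plus normalization, the linear system A*pi = b is:
  [-7/16, 11/16, 11/16] . pi = 0
  [3/16, -15/16, 3/16] . pi = 0
  [1, 1, 1] . pi = 1

Solving yields:
  pi_X = 11/18
  pi_Y = 1/6
  pi_Z = 2/9

Verification (pi * P):
  11/18*9/16 + 1/6*11/16 + 2/9*11/16 = 11/18 = pi_X  (ok)
  11/18*3/16 + 1/6*1/16 + 2/9*3/16 = 1/6 = pi_Y  (ok)
  11/18*1/4 + 1/6*1/4 + 2/9*1/8 = 2/9 = pi_Z  (ok)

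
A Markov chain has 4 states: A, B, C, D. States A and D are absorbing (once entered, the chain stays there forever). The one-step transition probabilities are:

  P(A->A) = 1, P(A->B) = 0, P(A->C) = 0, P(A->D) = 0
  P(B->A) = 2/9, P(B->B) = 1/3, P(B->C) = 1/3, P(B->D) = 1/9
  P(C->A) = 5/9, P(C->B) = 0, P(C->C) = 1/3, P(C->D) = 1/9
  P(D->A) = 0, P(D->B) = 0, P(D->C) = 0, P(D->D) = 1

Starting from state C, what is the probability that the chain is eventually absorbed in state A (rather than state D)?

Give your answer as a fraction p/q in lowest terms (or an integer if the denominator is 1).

Let a_i = P(absorbed in A | start in state i).
Boundary conditions: a_A = 1, a_D = 0.
For each transient state i, a_i = sum_j P(i->j) * a_j:
  a_B = 2/9*a_A + 1/3*a_B + 1/3*a_C + 1/9*a_D
  a_C = 5/9*a_A + 0*a_B + 1/3*a_C + 1/9*a_D

Substituting a_A = 1 and a_D = 0, rearrange to (I - Q) a = r where r[i] = P(i -> A):
  [2/3, -1/3] . (a_B, a_C) = 2/9
  [0, 2/3] . (a_B, a_C) = 5/9

Solving yields:
  a_B = 3/4
  a_C = 5/6

Starting state is C, so the absorption probability is a_C = 5/6.

Answer: 5/6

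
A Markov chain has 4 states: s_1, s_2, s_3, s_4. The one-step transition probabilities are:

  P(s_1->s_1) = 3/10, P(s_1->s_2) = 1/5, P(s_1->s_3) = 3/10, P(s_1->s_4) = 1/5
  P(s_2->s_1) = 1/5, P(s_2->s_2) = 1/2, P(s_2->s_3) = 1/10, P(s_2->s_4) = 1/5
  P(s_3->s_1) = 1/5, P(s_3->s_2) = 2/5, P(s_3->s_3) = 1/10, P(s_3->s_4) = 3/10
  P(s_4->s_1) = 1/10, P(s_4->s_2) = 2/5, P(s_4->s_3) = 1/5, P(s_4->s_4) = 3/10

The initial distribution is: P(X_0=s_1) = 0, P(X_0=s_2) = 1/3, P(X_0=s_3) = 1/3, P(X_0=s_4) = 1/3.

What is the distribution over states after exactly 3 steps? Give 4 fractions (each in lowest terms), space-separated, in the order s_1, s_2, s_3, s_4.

Answer: 39/200 403/1000 81/500 6/25

Derivation:
Propagating the distribution step by step (d_{t+1} = d_t * P):
d_0 = (s_1=0, s_2=1/3, s_3=1/3, s_4=1/3)
  d_1[s_1] = 0*3/10 + 1/3*1/5 + 1/3*1/5 + 1/3*1/10 = 1/6
  d_1[s_2] = 0*1/5 + 1/3*1/2 + 1/3*2/5 + 1/3*2/5 = 13/30
  d_1[s_3] = 0*3/10 + 1/3*1/10 + 1/3*1/10 + 1/3*1/5 = 2/15
  d_1[s_4] = 0*1/5 + 1/3*1/5 + 1/3*3/10 + 1/3*3/10 = 4/15
d_1 = (s_1=1/6, s_2=13/30, s_3=2/15, s_4=4/15)
  d_2[s_1] = 1/6*3/10 + 13/30*1/5 + 2/15*1/5 + 4/15*1/10 = 19/100
  d_2[s_2] = 1/6*1/5 + 13/30*1/2 + 2/15*2/5 + 4/15*2/5 = 41/100
  d_2[s_3] = 1/6*3/10 + 13/30*1/10 + 2/15*1/10 + 4/15*1/5 = 4/25
  d_2[s_4] = 1/6*1/5 + 13/30*1/5 + 2/15*3/10 + 4/15*3/10 = 6/25
d_2 = (s_1=19/100, s_2=41/100, s_3=4/25, s_4=6/25)
  d_3[s_1] = 19/100*3/10 + 41/100*1/5 + 4/25*1/5 + 6/25*1/10 = 39/200
  d_3[s_2] = 19/100*1/5 + 41/100*1/2 + 4/25*2/5 + 6/25*2/5 = 403/1000
  d_3[s_3] = 19/100*3/10 + 41/100*1/10 + 4/25*1/10 + 6/25*1/5 = 81/500
  d_3[s_4] = 19/100*1/5 + 41/100*1/5 + 4/25*3/10 + 6/25*3/10 = 6/25
d_3 = (s_1=39/200, s_2=403/1000, s_3=81/500, s_4=6/25)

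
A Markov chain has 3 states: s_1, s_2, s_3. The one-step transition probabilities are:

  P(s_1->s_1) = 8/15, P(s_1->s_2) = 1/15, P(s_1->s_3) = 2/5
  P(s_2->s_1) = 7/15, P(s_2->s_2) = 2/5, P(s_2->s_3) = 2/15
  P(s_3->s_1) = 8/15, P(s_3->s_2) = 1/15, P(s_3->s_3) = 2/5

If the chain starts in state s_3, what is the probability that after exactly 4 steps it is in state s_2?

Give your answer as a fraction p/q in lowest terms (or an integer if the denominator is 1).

Answer: 8/81

Derivation:
Computing P^4 by repeated multiplication:
P^1 =
  s_1: [8/15, 1/15, 2/5]
  s_2: [7/15, 2/5, 2/15]
  s_3: [8/15, 1/15, 2/5]
P^2 =
  s_1: [119/225, 4/45, 86/225]
  s_2: [38/75, 1/5, 22/75]
  s_3: [119/225, 4/45, 86/225]
P^3 =
  s_1: [356/675, 13/135, 254/675]
  s_2: [13/25, 2/15, 26/75]
  s_3: [356/675, 13/135, 254/675]
P^4 =
  s_1: [1067/2025, 8/81, 758/2025]
  s_2: [118/225, 1/9, 82/225]
  s_3: [1067/2025, 8/81, 758/2025]

(P^4)[s_3 -> s_2] = 8/81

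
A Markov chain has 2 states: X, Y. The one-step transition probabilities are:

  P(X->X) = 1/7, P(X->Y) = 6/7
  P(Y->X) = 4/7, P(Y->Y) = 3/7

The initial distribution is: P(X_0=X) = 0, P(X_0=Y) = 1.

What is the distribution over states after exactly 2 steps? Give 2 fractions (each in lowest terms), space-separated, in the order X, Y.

Answer: 16/49 33/49

Derivation:
Propagating the distribution step by step (d_{t+1} = d_t * P):
d_0 = (X=0, Y=1)
  d_1[X] = 0*1/7 + 1*4/7 = 4/7
  d_1[Y] = 0*6/7 + 1*3/7 = 3/7
d_1 = (X=4/7, Y=3/7)
  d_2[X] = 4/7*1/7 + 3/7*4/7 = 16/49
  d_2[Y] = 4/7*6/7 + 3/7*3/7 = 33/49
d_2 = (X=16/49, Y=33/49)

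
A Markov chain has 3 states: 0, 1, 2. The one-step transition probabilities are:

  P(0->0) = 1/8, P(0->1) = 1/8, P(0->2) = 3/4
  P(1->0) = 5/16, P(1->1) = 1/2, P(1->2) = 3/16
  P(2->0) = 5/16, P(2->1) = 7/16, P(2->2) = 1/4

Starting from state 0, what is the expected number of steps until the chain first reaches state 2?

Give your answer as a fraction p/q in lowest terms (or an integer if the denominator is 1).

Let h_i = expected steps to first reach 2 from state i.
Boundary: h_2 = 0.
First-step equations for the other states:
  h_0 = 1 + 1/8*h_0 + 1/8*h_1 + 3/4*h_2
  h_1 = 1 + 5/16*h_0 + 1/2*h_1 + 3/16*h_2

Substituting h_2 = 0 and rearranging gives the linear system (I - Q) h = 1:
  [7/8, -1/8] . (h_0, h_1) = 1
  [-5/16, 1/2] . (h_0, h_1) = 1

Solving yields:
  h_0 = 80/51
  h_1 = 152/51

Starting state is 0, so the expected hitting time is h_0 = 80/51.

Answer: 80/51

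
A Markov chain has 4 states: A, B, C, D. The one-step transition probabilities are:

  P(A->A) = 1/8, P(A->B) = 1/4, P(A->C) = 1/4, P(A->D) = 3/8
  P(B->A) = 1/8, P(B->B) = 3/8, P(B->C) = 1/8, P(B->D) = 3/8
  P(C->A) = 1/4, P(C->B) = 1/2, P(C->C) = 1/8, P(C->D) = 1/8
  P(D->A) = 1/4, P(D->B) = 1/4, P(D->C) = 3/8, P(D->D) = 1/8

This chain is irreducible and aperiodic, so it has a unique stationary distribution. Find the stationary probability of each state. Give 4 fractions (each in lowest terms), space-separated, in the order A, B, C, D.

Answer: 61/332 115/332 141/664 171/664

Derivation:
The stationary distribution satisfies pi = pi * P, i.e.:
  pi_A = 1/8*pi_A + 1/8*pi_B + 1/4*pi_C + 1/4*pi_D
  pi_B = 1/4*pi_A + 3/8*pi_B + 1/2*pi_C + 1/4*pi_D
  pi_C = 1/4*pi_A + 1/8*pi_B + 1/8*pi_C + 3/8*pi_D
  pi_D = 3/8*pi_A + 3/8*pi_B + 1/8*pi_C + 1/8*pi_D
with normalization: pi_A + pi_B + pi_C + pi_D = 1.

Using the first 3 balance equations plus normalization, the linear system A*pi = b is:
  [-7/8, 1/8, 1/4, 1/4] . pi = 0
  [1/4, -5/8, 1/2, 1/4] . pi = 0
  [1/4, 1/8, -7/8, 3/8] . pi = 0
  [1, 1, 1, 1] . pi = 1

Solving yields:
  pi_A = 61/332
  pi_B = 115/332
  pi_C = 141/664
  pi_D = 171/664

Verification (pi * P):
  61/332*1/8 + 115/332*1/8 + 141/664*1/4 + 171/664*1/4 = 61/332 = pi_A  (ok)
  61/332*1/4 + 115/332*3/8 + 141/664*1/2 + 171/664*1/4 = 115/332 = pi_B  (ok)
  61/332*1/4 + 115/332*1/8 + 141/664*1/8 + 171/664*3/8 = 141/664 = pi_C  (ok)
  61/332*3/8 + 115/332*3/8 + 141/664*1/8 + 171/664*1/8 = 171/664 = pi_D  (ok)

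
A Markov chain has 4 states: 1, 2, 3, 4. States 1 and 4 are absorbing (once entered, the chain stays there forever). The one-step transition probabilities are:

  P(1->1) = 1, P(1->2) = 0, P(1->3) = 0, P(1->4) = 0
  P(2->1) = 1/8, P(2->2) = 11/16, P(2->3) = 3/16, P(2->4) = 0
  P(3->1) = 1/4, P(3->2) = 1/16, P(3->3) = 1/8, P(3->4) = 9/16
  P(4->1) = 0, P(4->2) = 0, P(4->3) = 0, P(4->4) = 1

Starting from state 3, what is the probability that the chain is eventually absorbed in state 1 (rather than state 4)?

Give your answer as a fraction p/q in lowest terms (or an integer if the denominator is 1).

Answer: 22/67

Derivation:
Let a_i = P(absorbed in 1 | start in state i).
Boundary conditions: a_1 = 1, a_4 = 0.
For each transient state i, a_i = sum_j P(i->j) * a_j:
  a_2 = 1/8*a_1 + 11/16*a_2 + 3/16*a_3 + 0*a_4
  a_3 = 1/4*a_1 + 1/16*a_2 + 1/8*a_3 + 9/16*a_4

Substituting a_1 = 1 and a_4 = 0, rearrange to (I - Q) a = r where r[i] = P(i -> 1):
  [5/16, -3/16] . (a_2, a_3) = 1/8
  [-1/16, 7/8] . (a_2, a_3) = 1/4

Solving yields:
  a_2 = 40/67
  a_3 = 22/67

Starting state is 3, so the absorption probability is a_3 = 22/67.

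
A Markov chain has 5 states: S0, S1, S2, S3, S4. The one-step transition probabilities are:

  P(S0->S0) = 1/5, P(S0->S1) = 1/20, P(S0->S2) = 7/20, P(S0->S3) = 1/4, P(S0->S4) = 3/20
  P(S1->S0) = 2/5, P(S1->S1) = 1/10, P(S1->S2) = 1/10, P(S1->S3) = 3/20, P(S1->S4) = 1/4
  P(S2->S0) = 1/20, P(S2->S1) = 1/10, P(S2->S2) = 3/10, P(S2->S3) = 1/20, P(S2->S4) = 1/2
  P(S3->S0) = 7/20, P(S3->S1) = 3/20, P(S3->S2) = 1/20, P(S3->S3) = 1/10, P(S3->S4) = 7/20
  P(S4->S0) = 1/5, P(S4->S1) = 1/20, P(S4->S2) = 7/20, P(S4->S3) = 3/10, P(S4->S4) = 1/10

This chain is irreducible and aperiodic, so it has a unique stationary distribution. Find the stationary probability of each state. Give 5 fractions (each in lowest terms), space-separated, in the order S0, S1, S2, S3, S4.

The stationary distribution satisfies pi = pi * P, i.e.:
  pi_S0 = 1/5*pi_S0 + 2/5*pi_S1 + 1/20*pi_S2 + 7/20*pi_S3 + 1/5*pi_S4
  pi_S1 = 1/20*pi_S0 + 1/10*pi_S1 + 1/10*pi_S2 + 3/20*pi_S3 + 1/20*pi_S4
  pi_S2 = 7/20*pi_S0 + 1/10*pi_S1 + 3/10*pi_S2 + 1/20*pi_S3 + 7/20*pi_S4
  pi_S3 = 1/4*pi_S0 + 3/20*pi_S1 + 1/20*pi_S2 + 1/10*pi_S3 + 3/10*pi_S4
  pi_S4 = 3/20*pi_S0 + 1/4*pi_S1 + 1/2*pi_S2 + 7/20*pi_S3 + 1/10*pi_S4
with normalization: pi_S0 + pi_S1 + pi_S2 + pi_S3 + pi_S4 = 1.

Using the first 4 balance equations plus normalization, the linear system A*pi = b is:
  [-4/5, 2/5, 1/20, 7/20, 1/5] . pi = 0
  [1/20, -9/10, 1/10, 3/20, 1/20] . pi = 0
  [7/20, 1/10, -7/10, 1/20, 7/20] . pi = 0
  [1/4, 3/20, 1/20, -9/10, 3/10] . pi = 0
  [1, 1, 1, 1, 1] . pi = 1

Solving yields:
  pi_S0 = 591/2897
  pi_S1 = 985/11588
  pi_S2 = 3045/11588
  pi_S3 = 2041/11588
  pi_S4 = 3153/11588

Verification (pi * P):
  591/2897*1/5 + 985/11588*2/5 + 3045/11588*1/20 + 2041/11588*7/20 + 3153/11588*1/5 = 591/2897 = pi_S0  (ok)
  591/2897*1/20 + 985/11588*1/10 + 3045/11588*1/10 + 2041/11588*3/20 + 3153/11588*1/20 = 985/11588 = pi_S1  (ok)
  591/2897*7/20 + 985/11588*1/10 + 3045/11588*3/10 + 2041/11588*1/20 + 3153/11588*7/20 = 3045/11588 = pi_S2  (ok)
  591/2897*1/4 + 985/11588*3/20 + 3045/11588*1/20 + 2041/11588*1/10 + 3153/11588*3/10 = 2041/11588 = pi_S3  (ok)
  591/2897*3/20 + 985/11588*1/4 + 3045/11588*1/2 + 2041/11588*7/20 + 3153/11588*1/10 = 3153/11588 = pi_S4  (ok)

Answer: 591/2897 985/11588 3045/11588 2041/11588 3153/11588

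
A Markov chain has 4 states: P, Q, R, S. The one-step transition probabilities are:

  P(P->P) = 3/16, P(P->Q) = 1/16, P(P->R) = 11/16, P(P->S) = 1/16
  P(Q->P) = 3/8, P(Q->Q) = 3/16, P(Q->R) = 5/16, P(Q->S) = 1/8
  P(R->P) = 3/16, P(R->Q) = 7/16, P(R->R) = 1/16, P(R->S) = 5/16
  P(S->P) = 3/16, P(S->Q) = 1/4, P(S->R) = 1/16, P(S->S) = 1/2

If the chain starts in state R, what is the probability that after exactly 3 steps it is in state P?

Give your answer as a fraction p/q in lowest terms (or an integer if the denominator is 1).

Computing P^3 by repeated multiplication:
P^1 =
  P: [3/16, 1/16, 11/16, 1/16]
  Q: [3/8, 3/16, 5/16, 1/8]
  R: [3/16, 7/16, 1/16, 5/16]
  S: [3/16, 1/4, 1/16, 1/2]
P^2 =
  P: [51/256, 87/256, 25/128, 17/64]
  Q: [57/256, 29/128, 11/32, 53/256]
  R: [69/256, 51/256, 37/128, 31/128]
  S: [15/64, 27/128, 31/128, 5/16]
P^3 =
  P: [1029/4096, 467/2048, 557/2048, 1019/4096]
  Q: [471/2048, 1059/4096, 529/2048, 1037/4096]
  R: [921/4096, 247/1024, 575/2048, 1037/4096]
  S: [465/2048, 61/256, 67/256, 559/2048]

(P^3)[R -> P] = 921/4096

Answer: 921/4096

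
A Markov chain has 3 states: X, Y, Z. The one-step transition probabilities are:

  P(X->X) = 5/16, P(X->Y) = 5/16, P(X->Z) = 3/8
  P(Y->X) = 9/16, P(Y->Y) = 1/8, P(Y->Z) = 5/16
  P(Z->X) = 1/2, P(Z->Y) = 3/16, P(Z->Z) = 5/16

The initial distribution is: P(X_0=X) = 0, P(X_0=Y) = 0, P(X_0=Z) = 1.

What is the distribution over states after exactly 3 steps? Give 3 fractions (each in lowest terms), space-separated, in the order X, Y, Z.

Answer: 447/1024 921/4096 1387/4096

Derivation:
Propagating the distribution step by step (d_{t+1} = d_t * P):
d_0 = (X=0, Y=0, Z=1)
  d_1[X] = 0*5/16 + 0*9/16 + 1*1/2 = 1/2
  d_1[Y] = 0*5/16 + 0*1/8 + 1*3/16 = 3/16
  d_1[Z] = 0*3/8 + 0*5/16 + 1*5/16 = 5/16
d_1 = (X=1/2, Y=3/16, Z=5/16)
  d_2[X] = 1/2*5/16 + 3/16*9/16 + 5/16*1/2 = 107/256
  d_2[Y] = 1/2*5/16 + 3/16*1/8 + 5/16*3/16 = 61/256
  d_2[Z] = 1/2*3/8 + 3/16*5/16 + 5/16*5/16 = 11/32
d_2 = (X=107/256, Y=61/256, Z=11/32)
  d_3[X] = 107/256*5/16 + 61/256*9/16 + 11/32*1/2 = 447/1024
  d_3[Y] = 107/256*5/16 + 61/256*1/8 + 11/32*3/16 = 921/4096
  d_3[Z] = 107/256*3/8 + 61/256*5/16 + 11/32*5/16 = 1387/4096
d_3 = (X=447/1024, Y=921/4096, Z=1387/4096)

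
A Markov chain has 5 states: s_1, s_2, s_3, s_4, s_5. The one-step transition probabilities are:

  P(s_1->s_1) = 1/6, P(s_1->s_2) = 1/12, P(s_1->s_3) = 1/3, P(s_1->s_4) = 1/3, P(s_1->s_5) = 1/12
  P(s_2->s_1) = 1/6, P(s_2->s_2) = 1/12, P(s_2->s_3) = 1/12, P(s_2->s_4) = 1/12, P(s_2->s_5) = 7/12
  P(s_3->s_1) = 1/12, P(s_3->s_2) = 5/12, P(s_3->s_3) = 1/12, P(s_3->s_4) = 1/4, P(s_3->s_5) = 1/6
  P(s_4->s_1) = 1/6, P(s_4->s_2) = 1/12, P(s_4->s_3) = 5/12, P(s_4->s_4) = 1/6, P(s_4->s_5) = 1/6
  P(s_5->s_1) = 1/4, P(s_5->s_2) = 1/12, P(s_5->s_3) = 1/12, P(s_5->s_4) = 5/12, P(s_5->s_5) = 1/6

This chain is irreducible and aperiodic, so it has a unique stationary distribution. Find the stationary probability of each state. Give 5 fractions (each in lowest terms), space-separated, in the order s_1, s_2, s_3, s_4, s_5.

The stationary distribution satisfies pi = pi * P, i.e.:
  pi_s_1 = 1/6*pi_s_1 + 1/6*pi_s_2 + 1/12*pi_s_3 + 1/6*pi_s_4 + 1/4*pi_s_5
  pi_s_2 = 1/12*pi_s_1 + 1/12*pi_s_2 + 5/12*pi_s_3 + 1/12*pi_s_4 + 1/12*pi_s_5
  pi_s_3 = 1/3*pi_s_1 + 1/12*pi_s_2 + 1/12*pi_s_3 + 5/12*pi_s_4 + 1/12*pi_s_5
  pi_s_4 = 1/3*pi_s_1 + 1/12*pi_s_2 + 1/4*pi_s_3 + 1/6*pi_s_4 + 5/12*pi_s_5
  pi_s_5 = 1/12*pi_s_1 + 7/12*pi_s_2 + 1/6*pi_s_3 + 1/6*pi_s_4 + 1/6*pi_s_5
with normalization: pi_s_1 + pi_s_2 + pi_s_3 + pi_s_4 + pi_s_5 = 1.

Using the first 4 balance equations plus normalization, the linear system A*pi = b is:
  [-5/6, 1/6, 1/12, 1/6, 1/4] . pi = 0
  [1/12, -11/12, 5/12, 1/12, 1/12] . pi = 0
  [1/3, 1/12, -11/12, 5/12, 1/12] . pi = 0
  [1/3, 1/12, 1/4, -5/6, 5/12] . pi = 0
  [1, 1, 1, 1, 1] . pi = 1

Solving yields:
  pi_s_1 = 1298/7761
  pi_s_2 = 1189/7761
  pi_s_3 = 2169/10348
  pi_s_4 = 1311/5174
  pi_s_5 = 2241/10348

Verification (pi * P):
  1298/7761*1/6 + 1189/7761*1/6 + 2169/10348*1/12 + 1311/5174*1/6 + 2241/10348*1/4 = 1298/7761 = pi_s_1  (ok)
  1298/7761*1/12 + 1189/7761*1/12 + 2169/10348*5/12 + 1311/5174*1/12 + 2241/10348*1/12 = 1189/7761 = pi_s_2  (ok)
  1298/7761*1/3 + 1189/7761*1/12 + 2169/10348*1/12 + 1311/5174*5/12 + 2241/10348*1/12 = 2169/10348 = pi_s_3  (ok)
  1298/7761*1/3 + 1189/7761*1/12 + 2169/10348*1/4 + 1311/5174*1/6 + 2241/10348*5/12 = 1311/5174 = pi_s_4  (ok)
  1298/7761*1/12 + 1189/7761*7/12 + 2169/10348*1/6 + 1311/5174*1/6 + 2241/10348*1/6 = 2241/10348 = pi_s_5  (ok)

Answer: 1298/7761 1189/7761 2169/10348 1311/5174 2241/10348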